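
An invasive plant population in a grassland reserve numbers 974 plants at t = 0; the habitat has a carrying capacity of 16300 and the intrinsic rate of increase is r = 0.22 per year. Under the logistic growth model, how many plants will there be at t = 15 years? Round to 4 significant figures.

A = (K − N₀)/N₀ = (16300 − 974)/974 = 15.735.
N(t) = K/(1 + A·e^(−rt)) = 16300/(1 + 15.735×e^(−0.22×15)).
e^(−3.3) = 0.036883; denominator = 1 + 15.735×0.036883 = 1.5804.
N = 16300/1.5804 = 10314.1.

10310 plants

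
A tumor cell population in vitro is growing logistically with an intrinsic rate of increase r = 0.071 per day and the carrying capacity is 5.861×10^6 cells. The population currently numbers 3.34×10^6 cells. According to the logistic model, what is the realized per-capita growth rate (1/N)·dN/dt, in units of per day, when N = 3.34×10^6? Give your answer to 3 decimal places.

0.031 per day

(1/N)·dN/dt = r(1 − N/K) = 0.071 × (1 − 3.34×10^6/5.861×10^6).
= 0.071 × 0.43013 = 0.030539.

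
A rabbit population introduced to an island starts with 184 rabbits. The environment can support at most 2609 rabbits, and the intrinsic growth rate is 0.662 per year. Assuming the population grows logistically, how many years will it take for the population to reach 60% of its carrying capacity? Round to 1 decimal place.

A = (K − N₀)/N₀ = (2609 − 184)/184 = 13.179.
Solve 2609/(1 + 13.179·e^(−0.662t)) = 1565.4: 1 + 13.179·e^(−0.662t) = 1.6667, so e^(−0.662t) = 0.0505842.
−0.662·t = ln(0.0505842) = -2.9841, so t = 2.9841/0.662 = 4.5077.

4.5 years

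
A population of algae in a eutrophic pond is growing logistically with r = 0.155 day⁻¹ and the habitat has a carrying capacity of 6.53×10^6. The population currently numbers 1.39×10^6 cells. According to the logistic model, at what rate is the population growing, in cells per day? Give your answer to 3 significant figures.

dN/dt = rN(1 − N/K) = 0.155 × 1.39×10^6 × (1 − 1.39×10^6/6.53×10^6).
1 − 1.39×10^6/6.53×10^6 = 0.78714; dN/dt = 0.155 × 1.39×10^6 × 0.78714 = 1.69589×10^5.

170000 cells per day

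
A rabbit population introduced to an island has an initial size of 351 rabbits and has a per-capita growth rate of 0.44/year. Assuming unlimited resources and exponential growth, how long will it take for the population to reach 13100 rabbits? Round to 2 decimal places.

8.23 years

Set N₀·e^(rt) = 13100: e^(0.44·t) = 13100/351 = 37.322.
0.44·t = ln(37.322) = 3.6196, so t = 3.6196/0.44 = 8.2263.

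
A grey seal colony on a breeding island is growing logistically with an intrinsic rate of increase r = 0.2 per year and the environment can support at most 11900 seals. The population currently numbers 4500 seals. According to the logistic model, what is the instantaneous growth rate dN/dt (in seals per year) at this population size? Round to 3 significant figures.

560 seals per year

dN/dt = rN(1 − N/K) = 0.2 × 4500 × (1 − 4500/11900).
1 − 4500/11900 = 0.62185; dN/dt = 0.2 × 4500 × 0.62185 = 559.66.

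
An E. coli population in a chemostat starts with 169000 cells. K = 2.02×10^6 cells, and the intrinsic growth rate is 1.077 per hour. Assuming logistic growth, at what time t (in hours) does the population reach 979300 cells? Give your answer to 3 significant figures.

A = (K − N₀)/N₀ = (2.02×10^6 − 169000)/169000 = 10.953.
Solve 2.02×10^6/(1 + 10.953·e^(−1.077t)) = 979300: 1 + 10.953·e^(−1.077t) = 2.0627, so e^(−1.077t) = 0.0970264.
−1.077·t = ln(0.0970264) = -2.3328, so t = 2.3328/1.077 = 2.166.

2.17 hours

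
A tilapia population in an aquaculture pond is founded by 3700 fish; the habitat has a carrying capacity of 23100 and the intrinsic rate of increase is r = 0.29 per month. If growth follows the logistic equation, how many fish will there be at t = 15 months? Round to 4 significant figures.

21640 fish

A = (K − N₀)/N₀ = (23100 − 3700)/3700 = 5.2432.
N(t) = K/(1 + A·e^(−rt)) = 23100/(1 + 5.2432×e^(−0.29×15)).
e^(−4.35) = 0.012907; denominator = 1 + 5.2432×0.012907 = 1.0677.
N = 23100/1.0677 = 21635.8.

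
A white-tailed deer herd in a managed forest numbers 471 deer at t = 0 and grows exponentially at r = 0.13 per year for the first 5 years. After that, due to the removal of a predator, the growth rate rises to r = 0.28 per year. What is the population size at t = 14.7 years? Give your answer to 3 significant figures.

Phase 1: N(5) = 471·e^(0.13×5) = 471·e^0.65 = 902.22.
Phase 2 runs for 14.7 − 5 = 9.7 years at r = 0.28.
N(14.7) = 902.22·e^(0.28×9.7) = 902.22·e^2.716 = 13641.3.

13600 deer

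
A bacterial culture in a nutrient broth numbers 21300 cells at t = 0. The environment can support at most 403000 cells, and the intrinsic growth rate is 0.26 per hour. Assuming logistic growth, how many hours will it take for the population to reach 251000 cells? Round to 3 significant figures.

A = (K − N₀)/N₀ = (403000 − 21300)/21300 = 17.92.
Solve 403000/(1 + 17.92·e^(−0.26t)) = 251000: 1 + 17.92·e^(−0.26t) = 1.6056, so e^(−0.26t) = 0.033793.
−0.26·t = ln(0.033793) = -3.3875, so t = 3.3875/0.26 = 13.029.

13.0 hours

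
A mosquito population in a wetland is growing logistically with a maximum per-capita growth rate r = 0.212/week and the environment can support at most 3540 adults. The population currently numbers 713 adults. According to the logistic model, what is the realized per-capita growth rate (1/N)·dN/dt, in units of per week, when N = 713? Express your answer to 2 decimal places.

0.17 per week

(1/N)·dN/dt = r(1 − N/K) = 0.212 × (1 − 713/3540).
= 0.212 × 0.79859 = 0.1693.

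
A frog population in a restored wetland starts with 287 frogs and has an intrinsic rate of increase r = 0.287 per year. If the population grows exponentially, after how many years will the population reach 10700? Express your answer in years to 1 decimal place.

12.6 years

Set N₀·e^(rt) = 10700: e^(0.287·t) = 10700/287 = 37.282.
0.287·t = ln(37.282) = 3.6185, so t = 3.6185/0.287 = 12.608.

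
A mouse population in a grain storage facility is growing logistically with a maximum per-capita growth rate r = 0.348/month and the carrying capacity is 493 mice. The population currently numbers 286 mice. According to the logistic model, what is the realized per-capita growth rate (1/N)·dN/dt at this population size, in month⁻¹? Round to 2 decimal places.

(1/N)·dN/dt = r(1 − N/K) = 0.348 × (1 − 286/493).
= 0.348 × 0.41988 = 0.14612.

0.15 per month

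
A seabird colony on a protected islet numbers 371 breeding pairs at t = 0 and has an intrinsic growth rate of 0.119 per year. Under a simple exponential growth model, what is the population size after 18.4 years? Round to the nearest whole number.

3314 breeding pairs

N(t) = N₀·e^(rt) = 371 × e^(0.119×18.4) = 371 × e^2.19.
e^2.19 ≈ 8.9316, so N ≈ 371 × 8.9316 = 3313.64.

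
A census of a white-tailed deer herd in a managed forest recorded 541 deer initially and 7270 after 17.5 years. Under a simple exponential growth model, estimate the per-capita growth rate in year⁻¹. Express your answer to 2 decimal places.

0.15 per year

From N(t) = N₀·e^(rt): e^(r·17.5) = 7270/541 = 13.438.
r·17.5 = ln(13.438) = 2.5981, so r = 2.5981/17.5 = 0.14846.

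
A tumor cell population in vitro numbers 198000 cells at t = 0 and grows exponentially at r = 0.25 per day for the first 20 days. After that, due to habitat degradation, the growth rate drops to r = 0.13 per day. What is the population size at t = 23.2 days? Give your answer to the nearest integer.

Phase 1: N(20) = 198000·e^(0.25×20) = 198000·e^5 = 2.938581×10^7.
Phase 2 runs for 23.2 − 20 = 3.2 days at r = 0.13.
N(23.2) = 2.938581×10^7·e^(0.13×3.2) = 2.938581×10^7·e^0.416 = 4.454553×10^7.

44545527 cells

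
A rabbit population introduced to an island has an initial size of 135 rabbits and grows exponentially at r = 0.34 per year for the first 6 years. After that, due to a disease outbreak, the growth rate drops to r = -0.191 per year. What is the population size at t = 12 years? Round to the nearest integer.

Phase 1: N(6) = 135·e^(0.34×6) = 135·e^2.04 = 1038.23.
Phase 2 runs for 12 − 6 = 6 years at r = -0.191.
N(12) = 1038.23·e^(-0.191×6) = 1038.23·e^-1.146 = 330.06.

330 rabbits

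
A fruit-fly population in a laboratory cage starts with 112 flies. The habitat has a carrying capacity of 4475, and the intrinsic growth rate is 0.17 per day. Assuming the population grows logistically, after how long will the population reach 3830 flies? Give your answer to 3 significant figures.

A = (K − N₀)/N₀ = (4475 − 112)/112 = 38.955.
Solve 4475/(1 + 38.955·e^(−0.17t)) = 3830: 1 + 38.955·e^(−0.17t) = 1.1684, so e^(−0.17t) = 0.00432308.
−0.17·t = ln(0.00432308) = -5.4438, so t = 5.4438/0.17 = 32.022.

32.0 days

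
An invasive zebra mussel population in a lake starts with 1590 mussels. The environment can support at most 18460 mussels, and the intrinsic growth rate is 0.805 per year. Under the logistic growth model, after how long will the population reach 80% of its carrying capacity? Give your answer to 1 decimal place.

A = (K − N₀)/N₀ = (18460 − 1590)/1590 = 10.61.
Solve 18460/(1 + 10.61·e^(−0.805t)) = 14768: 1 + 10.61·e^(−0.805t) = 1.25, so e^(−0.805t) = 0.0235625.
−0.805·t = ln(0.0235625) = -3.7481, so t = 3.7481/0.805 = 4.656.

4.7 years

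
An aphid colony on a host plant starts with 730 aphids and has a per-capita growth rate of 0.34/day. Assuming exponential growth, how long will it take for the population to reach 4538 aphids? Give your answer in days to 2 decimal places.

Set N₀·e^(rt) = 4538: e^(0.34·t) = 4538/730 = 6.2164.
0.34·t = ln(6.2164) = 1.8272, so t = 1.8272/0.34 = 5.3741.

5.37 days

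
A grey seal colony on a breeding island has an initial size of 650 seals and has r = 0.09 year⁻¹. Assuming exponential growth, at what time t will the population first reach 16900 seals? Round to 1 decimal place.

Set N₀·e^(rt) = 16900: e^(0.09·t) = 16900/650 = 26.
0.09·t = ln(26) = 3.2581, so t = 3.2581/0.09 = 36.201.

36.2 years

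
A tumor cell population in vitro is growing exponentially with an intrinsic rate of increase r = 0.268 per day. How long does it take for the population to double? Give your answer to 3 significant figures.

Doubling time t_d = ln(2)/r = 0.6931/0.268 = 2.5864.

2.59 days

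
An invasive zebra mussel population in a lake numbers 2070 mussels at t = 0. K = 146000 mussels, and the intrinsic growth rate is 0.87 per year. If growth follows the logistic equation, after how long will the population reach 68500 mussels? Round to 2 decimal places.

4.73 years

A = (K − N₀)/N₀ = (146000 − 2070)/2070 = 69.531.
Solve 146000/(1 + 69.531·e^(−0.87t)) = 68500: 1 + 69.531·e^(−0.87t) = 2.1314, so e^(−0.87t) = 0.0162716.
−0.87·t = ln(0.0162716) = -4.1183, so t = 4.1183/0.87 = 4.7337.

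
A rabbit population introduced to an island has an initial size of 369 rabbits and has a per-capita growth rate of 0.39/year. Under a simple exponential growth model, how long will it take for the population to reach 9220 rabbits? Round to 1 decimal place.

Set N₀·e^(rt) = 9220: e^(0.39·t) = 9220/369 = 24.986.
0.39·t = ln(24.986) = 3.2183, so t = 3.2183/0.39 = 8.2521.

8.3 years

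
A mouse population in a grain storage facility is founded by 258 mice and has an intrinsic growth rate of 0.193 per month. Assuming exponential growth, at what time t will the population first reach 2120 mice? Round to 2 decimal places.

10.91 months

Set N₀·e^(rt) = 2120: e^(0.193·t) = 2120/258 = 8.2171.
0.193·t = ln(8.2171) = 2.1062, so t = 2.1062/0.193 = 10.913.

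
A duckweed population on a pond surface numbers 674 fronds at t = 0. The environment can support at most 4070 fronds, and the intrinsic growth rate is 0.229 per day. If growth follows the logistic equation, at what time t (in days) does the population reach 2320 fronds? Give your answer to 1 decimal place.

8.3 days

A = (K − N₀)/N₀ = (4070 − 674)/674 = 5.0386.
Solve 4070/(1 + 5.0386·e^(−0.229t)) = 2320: 1 + 5.0386·e^(−0.229t) = 1.7543, so e^(−0.229t) = 0.149707.
−0.229·t = ln(0.149707) = -1.8991, so t = 1.8991/0.229 = 8.2929.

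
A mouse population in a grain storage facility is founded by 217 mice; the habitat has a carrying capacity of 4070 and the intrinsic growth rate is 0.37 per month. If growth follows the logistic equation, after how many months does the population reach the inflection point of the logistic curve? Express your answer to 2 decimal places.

7.77 months

Logistic growth is fastest at N = K/2 = 2035.
A = (K − N₀)/N₀ = 17.756. Set K/(1 + A·e^(−rt)) = K/2 → A·e^(−rt) = 1.
e^(−0.37t) = 1/17.756 = 0.0563198, so t = ln(17.756)/0.37 = 2.8767/0.37 = 7.7749.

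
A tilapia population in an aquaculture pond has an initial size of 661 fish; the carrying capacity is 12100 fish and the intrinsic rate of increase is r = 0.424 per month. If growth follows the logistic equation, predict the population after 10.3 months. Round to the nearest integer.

9922 fish

A = (K − N₀)/N₀ = (12100 − 661)/661 = 17.306.
N(t) = K/(1 + A·e^(−rt)) = 12100/(1 + 17.306×e^(−0.424×10.3)).
e^(−4.367) = 0.012687; denominator = 1 + 17.306×0.012687 = 1.2196.
N = 12100/1.2196 = 9921.68.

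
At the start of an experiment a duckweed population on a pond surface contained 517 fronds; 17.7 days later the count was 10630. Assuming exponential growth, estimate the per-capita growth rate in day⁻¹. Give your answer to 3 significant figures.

From N(t) = N₀·e^(rt): e^(r·17.7) = 10630/517 = 20.561.
r·17.7 = ln(20.561) = 3.0234, so r = 3.0234/17.7 = 0.17081.

0.171 per day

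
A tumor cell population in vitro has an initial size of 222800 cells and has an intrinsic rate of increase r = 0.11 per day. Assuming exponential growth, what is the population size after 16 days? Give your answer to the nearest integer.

N(t) = N₀·e^(rt) = 222800 × e^(0.11×16) = 222800 × e^1.76.
e^1.76 ≈ 5.8124, so N ≈ 222800 × 5.8124 = 1.295011×10^6.

1295011 cells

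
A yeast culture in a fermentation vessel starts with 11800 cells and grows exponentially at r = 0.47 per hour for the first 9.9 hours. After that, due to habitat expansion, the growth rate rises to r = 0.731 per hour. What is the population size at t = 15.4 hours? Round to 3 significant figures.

69000000 cells

Phase 1: N(9.9) = 11800·e^(0.47×9.9) = 11800·e^4.653 = 1.237811×10^6.
Phase 2 runs for 15.4 − 9.9 = 5.5 hours at r = 0.731.
N(15.4) = 1.237811×10^6·e^(0.731×5.5) = 1.237811×10^6·e^4.021 = 6.898191×10^7.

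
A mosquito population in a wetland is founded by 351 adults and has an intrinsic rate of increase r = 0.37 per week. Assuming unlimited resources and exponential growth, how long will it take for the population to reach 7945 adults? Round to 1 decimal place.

8.4 weeks

Set N₀·e^(rt) = 7945: e^(0.37·t) = 7945/351 = 22.635.
0.37·t = ln(22.635) = 3.1195, so t = 3.1195/0.37 = 8.4311.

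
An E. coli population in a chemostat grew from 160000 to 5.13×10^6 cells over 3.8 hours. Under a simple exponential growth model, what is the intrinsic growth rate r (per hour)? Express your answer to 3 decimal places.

0.913 per hour

From N(t) = N₀·e^(rt): e^(r·3.8) = 5.13×10^6/160000 = 32.062.
r·3.8 = ln(32.062) = 3.4677, so r = 3.4677/3.8 = 0.91255.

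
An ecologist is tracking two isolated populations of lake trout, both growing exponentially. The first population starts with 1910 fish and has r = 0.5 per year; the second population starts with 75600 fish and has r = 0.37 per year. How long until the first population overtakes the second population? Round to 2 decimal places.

Set 1910·e^(0.5t) = 75600·e^(0.37t).
e^((0.5 − 0.37)t) = 75600/1910 → e^(0.13·t) = 39.581.
0.13·t = ln(39.581) = 3.6784, so t = 3.6784/0.13 = 28.295.

28.30 years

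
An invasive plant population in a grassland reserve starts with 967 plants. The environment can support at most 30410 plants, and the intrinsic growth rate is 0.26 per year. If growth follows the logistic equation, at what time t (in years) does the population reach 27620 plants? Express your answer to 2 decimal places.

21.96 years

A = (K − N₀)/N₀ = (30410 − 967)/967 = 30.448.
Solve 30410/(1 + 30.448·e^(−0.26t)) = 27620: 1 + 30.448·e^(−0.26t) = 1.101, so e^(−0.26t) = 0.00331761.
−0.26·t = ln(0.00331761) = -5.7085, so t = 5.7085/0.26 = 21.956.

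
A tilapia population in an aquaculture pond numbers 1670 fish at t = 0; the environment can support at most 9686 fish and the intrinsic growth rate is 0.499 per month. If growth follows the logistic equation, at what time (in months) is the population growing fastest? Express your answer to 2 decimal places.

3.14 months

Logistic growth is fastest at N = K/2 = 4843.
A = (K − N₀)/N₀ = 4.8. Set K/(1 + A·e^(−rt)) = K/2 → A·e^(−rt) = 1.
e^(−0.499t) = 1/4.8 = 0.208333, so t = ln(4.8)/0.499 = 1.5686/0.499 = 3.1435.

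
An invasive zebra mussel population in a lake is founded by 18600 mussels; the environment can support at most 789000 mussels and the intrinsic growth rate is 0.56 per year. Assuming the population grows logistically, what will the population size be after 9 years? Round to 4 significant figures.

622200 mussels

A = (K − N₀)/N₀ = (789000 − 18600)/18600 = 41.419.
N(t) = K/(1 + A·e^(−rt)) = 789000/(1 + 41.419×e^(−0.56×9)).
e^(−5.04) = 0.0064737; denominator = 1 + 41.419×0.0064737 = 1.2681.
N = 789000/1.2681 = 622172.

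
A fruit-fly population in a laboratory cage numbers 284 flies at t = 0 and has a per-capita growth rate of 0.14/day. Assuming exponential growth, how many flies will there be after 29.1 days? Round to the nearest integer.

N(t) = N₀·e^(rt) = 284 × e^(0.14×29.1) = 284 × e^4.074.
e^4.074 ≈ 58.792, so N ≈ 284 × 58.792 = 16696.8.

16697 flies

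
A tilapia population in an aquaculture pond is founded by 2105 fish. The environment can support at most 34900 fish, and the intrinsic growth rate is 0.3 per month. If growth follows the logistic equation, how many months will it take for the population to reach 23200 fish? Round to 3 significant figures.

11.4 months

A = (K − N₀)/N₀ = (34900 − 2105)/2105 = 15.58.
Solve 34900/(1 + 15.58·e^(−0.3t)) = 23200: 1 + 15.58·e^(−0.3t) = 1.5043, so e^(−0.3t) = 0.03237.
−0.3·t = ln(0.03237) = -3.4305, so t = 3.4305/0.3 = 11.435.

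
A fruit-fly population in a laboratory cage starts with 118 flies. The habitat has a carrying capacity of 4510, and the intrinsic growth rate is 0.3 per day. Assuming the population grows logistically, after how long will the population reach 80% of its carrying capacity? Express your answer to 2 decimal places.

A = (K − N₀)/N₀ = (4510 − 118)/118 = 37.22.
Solve 4510/(1 + 37.22·e^(−0.3t)) = 3608: 1 + 37.22·e^(−0.3t) = 1.25, so e^(−0.3t) = 0.00671676.
−0.3·t = ln(0.00671676) = -5.0031, so t = 5.0031/0.3 = 16.677.

16.68 days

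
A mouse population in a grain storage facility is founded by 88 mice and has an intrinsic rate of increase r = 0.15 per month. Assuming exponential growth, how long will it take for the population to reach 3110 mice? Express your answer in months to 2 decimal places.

Set N₀·e^(rt) = 3110: e^(0.15·t) = 3110/88 = 35.341.
0.15·t = ln(35.341) = 3.565, so t = 3.565/0.15 = 23.767.

23.77 months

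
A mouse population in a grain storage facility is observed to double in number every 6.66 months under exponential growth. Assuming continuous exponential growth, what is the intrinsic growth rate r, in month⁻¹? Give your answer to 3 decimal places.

0.104 per month

r = ln(2)/t_d = 0.6931/6.66 = 0.10408.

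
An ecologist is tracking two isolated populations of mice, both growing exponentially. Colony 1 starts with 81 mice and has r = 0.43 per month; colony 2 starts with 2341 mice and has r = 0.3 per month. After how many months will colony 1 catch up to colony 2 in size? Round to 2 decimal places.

25.88 months

Set 81·e^(0.43t) = 2341·e^(0.3t).
e^((0.43 − 0.3)t) = 2341/81 → e^(0.13·t) = 28.901.
0.13·t = ln(28.901) = 3.3639, so t = 3.3639/0.13 = 25.876.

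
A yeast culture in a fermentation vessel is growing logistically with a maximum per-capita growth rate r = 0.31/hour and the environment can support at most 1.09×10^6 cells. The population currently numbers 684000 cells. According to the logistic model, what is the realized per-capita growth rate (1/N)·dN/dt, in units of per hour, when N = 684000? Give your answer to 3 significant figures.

(1/N)·dN/dt = r(1 − N/K) = 0.31 × (1 − 684000/1.09×10^6).
= 0.31 × 0.37248 = 0.11547.

0.115 per hour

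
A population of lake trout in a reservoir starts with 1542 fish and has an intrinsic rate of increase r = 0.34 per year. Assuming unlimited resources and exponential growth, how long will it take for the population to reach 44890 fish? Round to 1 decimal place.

9.9 years

Set N₀·e^(rt) = 44890: e^(0.34·t) = 44890/1542 = 29.112.
0.34·t = ln(29.112) = 3.3711, so t = 3.3711/0.34 = 9.9151.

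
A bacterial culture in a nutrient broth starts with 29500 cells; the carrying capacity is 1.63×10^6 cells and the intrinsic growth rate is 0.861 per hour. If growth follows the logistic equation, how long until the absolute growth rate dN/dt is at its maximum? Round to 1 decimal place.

Logistic growth is fastest at N = K/2 = 815000.
A = (K − N₀)/N₀ = 54.254. Set K/(1 + A·e^(−rt)) = K/2 → A·e^(−rt) = 1.
e^(−0.861t) = 1/54.254 = 0.0184317, so t = ln(54.254)/0.861 = 3.9937/0.861 = 4.6384.

4.6 hours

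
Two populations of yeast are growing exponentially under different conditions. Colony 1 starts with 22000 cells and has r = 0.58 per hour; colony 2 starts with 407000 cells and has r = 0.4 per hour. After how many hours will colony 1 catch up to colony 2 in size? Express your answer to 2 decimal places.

16.21 hours

Set 22000·e^(0.58t) = 407000·e^(0.4t).
e^((0.58 − 0.4)t) = 407000/22000 → e^(0.18·t) = 18.5.
0.18·t = ln(18.5) = 2.9178, so t = 2.9178/0.18 = 16.21.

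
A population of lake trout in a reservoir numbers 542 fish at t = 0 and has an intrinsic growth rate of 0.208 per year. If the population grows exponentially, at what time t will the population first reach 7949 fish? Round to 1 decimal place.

12.9 years

Set N₀·e^(rt) = 7949: e^(0.208·t) = 7949/542 = 14.666.
0.208·t = ln(14.666) = 2.6855, so t = 2.6855/0.208 = 12.911.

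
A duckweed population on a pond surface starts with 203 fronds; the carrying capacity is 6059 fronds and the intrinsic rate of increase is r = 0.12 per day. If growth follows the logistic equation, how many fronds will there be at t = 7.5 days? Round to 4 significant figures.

A = (K − N₀)/N₀ = (6059 − 203)/203 = 28.847.
N(t) = K/(1 + A·e^(−rt)) = 6059/(1 + 28.847×e^(−0.12×7.5)).
e^(−0.9) = 0.40657; denominator = 1 + 28.847×0.40657 = 12.728.
N = 6059/12.728 = 476.021.

476.0 fronds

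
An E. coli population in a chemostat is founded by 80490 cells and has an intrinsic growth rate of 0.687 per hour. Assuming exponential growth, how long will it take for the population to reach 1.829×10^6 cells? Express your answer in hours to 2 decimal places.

Set N₀·e^(rt) = 1.829×10^6: e^(0.687·t) = 1.829×10^6/80490 = 22.723.
0.687·t = ln(22.723) = 3.1234, so t = 3.1234/0.687 = 4.5464.

4.55 hours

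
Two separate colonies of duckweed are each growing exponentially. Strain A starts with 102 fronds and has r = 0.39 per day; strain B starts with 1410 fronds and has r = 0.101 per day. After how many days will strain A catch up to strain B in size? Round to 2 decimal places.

9.09 days

Set 102·e^(0.39t) = 1410·e^(0.101t).
e^((0.39 − 0.101)t) = 1410/102 → e^(0.289·t) = 13.824.
0.289·t = ln(13.824) = 2.6264, so t = 2.6264/0.289 = 9.0878.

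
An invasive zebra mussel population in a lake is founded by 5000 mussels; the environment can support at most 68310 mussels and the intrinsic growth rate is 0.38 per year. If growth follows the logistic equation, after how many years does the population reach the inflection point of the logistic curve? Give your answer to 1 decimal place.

Logistic growth is fastest at N = K/2 = 34155.
A = (K − N₀)/N₀ = 12.662. Set K/(1 + A·e^(−rt)) = K/2 → A·e^(−rt) = 1.
e^(−0.38t) = 1/12.662 = 0.0789765, so t = ln(12.662)/0.38 = 2.5386/0.38 = 6.6805.

6.7 years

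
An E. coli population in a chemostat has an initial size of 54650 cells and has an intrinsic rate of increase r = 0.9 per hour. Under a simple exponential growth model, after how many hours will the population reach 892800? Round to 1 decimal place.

Set N₀·e^(rt) = 892800: e^(0.9·t) = 892800/54650 = 16.337.
0.9·t = ln(16.337) = 2.7934, so t = 2.7934/0.9 = 3.1038.

3.1 hours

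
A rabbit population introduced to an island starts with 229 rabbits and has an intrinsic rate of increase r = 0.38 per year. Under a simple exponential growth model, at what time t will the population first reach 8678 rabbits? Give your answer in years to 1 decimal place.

9.6 years

Set N₀·e^(rt) = 8678: e^(0.38·t) = 8678/229 = 37.895.
0.38·t = ln(37.895) = 3.6348, so t = 3.6348/0.38 = 9.5653.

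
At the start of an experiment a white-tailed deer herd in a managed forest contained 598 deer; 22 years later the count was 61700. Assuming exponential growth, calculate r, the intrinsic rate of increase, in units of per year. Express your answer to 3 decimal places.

0.211 per year

From N(t) = N₀·e^(rt): e^(r·22) = 61700/598 = 103.18.
r·22 = ln(103.18) = 4.6364, so r = 4.6364/22 = 0.21075.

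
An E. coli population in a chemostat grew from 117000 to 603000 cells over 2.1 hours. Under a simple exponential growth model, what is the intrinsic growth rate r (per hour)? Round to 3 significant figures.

0.781 per hour

From N(t) = N₀·e^(rt): e^(r·2.1) = 603000/117000 = 5.1538.
r·2.1 = ln(5.1538) = 1.6397, so r = 1.6397/2.1 = 0.78083.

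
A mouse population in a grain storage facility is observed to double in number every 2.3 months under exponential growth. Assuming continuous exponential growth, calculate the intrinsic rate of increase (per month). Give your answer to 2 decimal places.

0.30 per month

r = ln(2)/t_d = 0.6931/2.3 = 0.30137.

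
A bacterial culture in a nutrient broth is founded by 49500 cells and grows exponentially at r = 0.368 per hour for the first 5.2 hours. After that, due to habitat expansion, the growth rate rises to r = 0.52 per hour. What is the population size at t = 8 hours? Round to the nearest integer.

1438811 cells

Phase 1: N(5.2) = 49500·e^(0.368×5.2) = 49500·e^1.914 = 335483.
Phase 2 runs for 8 − 5.2 = 2.8 hours at r = 0.52.
N(8) = 335483·e^(0.52×2.8) = 335483·e^1.456 = 1.438811×10^6.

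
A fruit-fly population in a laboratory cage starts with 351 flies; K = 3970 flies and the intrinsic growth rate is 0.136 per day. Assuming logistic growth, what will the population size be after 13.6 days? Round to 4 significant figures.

A = (K − N₀)/N₀ = (3970 − 351)/351 = 10.311.
N(t) = K/(1 + A·e^(−rt)) = 3970/(1 + 10.311×e^(−0.136×13.6)).
e^(−1.85) = 0.1573; denominator = 1 + 10.311×0.1573 = 2.6218.
N = 3970/2.6218 = 1514.2.

1514 flies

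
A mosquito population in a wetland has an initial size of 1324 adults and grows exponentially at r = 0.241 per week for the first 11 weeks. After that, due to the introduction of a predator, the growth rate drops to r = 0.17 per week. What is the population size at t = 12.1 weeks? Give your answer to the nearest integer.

22616 adults

Phase 1: N(11) = 1324·e^(0.241×11) = 1324·e^2.651 = 18758.7.
Phase 2 runs for 12.1 − 11 = 1.1 weeks at r = 0.17.
N(12.1) = 18758.7·e^(0.17×1.1) = 18758.7·e^0.187 = 22616.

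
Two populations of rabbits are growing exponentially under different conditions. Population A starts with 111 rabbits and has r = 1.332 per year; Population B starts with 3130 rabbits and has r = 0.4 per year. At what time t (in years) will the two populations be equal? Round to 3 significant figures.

Set 111·e^(1.332t) = 3130·e^(0.4t).
e^((1.332 − 0.4)t) = 3130/111 → e^(0.932·t) = 28.198.
0.932·t = ln(28.198) = 3.3393, so t = 3.3393/0.932 = 3.5829.

3.58 years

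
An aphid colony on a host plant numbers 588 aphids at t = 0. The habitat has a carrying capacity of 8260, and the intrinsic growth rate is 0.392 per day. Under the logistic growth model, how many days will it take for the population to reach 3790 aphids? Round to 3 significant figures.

6.13 days

A = (K − N₀)/N₀ = (8260 − 588)/588 = 13.048.
Solve 8260/(1 + 13.048·e^(−0.392t)) = 3790: 1 + 13.048·e^(−0.392t) = 2.1794, so e^(−0.392t) = 0.0903935.
−0.392·t = ln(0.0903935) = -2.4036, so t = 2.4036/0.392 = 6.1316.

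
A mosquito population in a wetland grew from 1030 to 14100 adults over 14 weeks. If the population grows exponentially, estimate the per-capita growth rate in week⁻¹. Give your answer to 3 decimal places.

0.187 per week

From N(t) = N₀·e^(rt): e^(r·14) = 14100/1030 = 13.689.
r·14 = ln(13.689) = 2.6166, so r = 2.6166/14 = 0.1869.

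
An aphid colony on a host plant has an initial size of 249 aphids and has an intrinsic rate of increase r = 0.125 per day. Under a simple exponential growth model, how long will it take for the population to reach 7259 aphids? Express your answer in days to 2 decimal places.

Set N₀·e^(rt) = 7259: e^(0.125·t) = 7259/249 = 29.153.
0.125·t = ln(29.153) = 3.3725, so t = 3.3725/0.125 = 26.98.

26.98 days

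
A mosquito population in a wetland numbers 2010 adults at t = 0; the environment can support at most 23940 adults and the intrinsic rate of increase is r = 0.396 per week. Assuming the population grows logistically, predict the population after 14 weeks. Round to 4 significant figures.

A = (K − N₀)/N₀ = (23940 − 2010)/2010 = 10.91.
N(t) = K/(1 + A·e^(−rt)) = 23940/(1 + 10.91×e^(−0.396×14)).
e^(−5.544) = 0.0039109; denominator = 1 + 10.91×0.0039109 = 1.0427.
N = 23940/1.0427 = 22960.3.

22960 adults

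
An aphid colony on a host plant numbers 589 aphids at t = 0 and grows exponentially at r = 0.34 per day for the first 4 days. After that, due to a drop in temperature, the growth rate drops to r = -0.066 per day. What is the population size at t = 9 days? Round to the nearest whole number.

1650 aphids

Phase 1: N(4) = 589·e^(0.34×4) = 589·e^1.36 = 2294.86.
Phase 2 runs for 9 − 4 = 5 days at r = -0.066.
N(9) = 2294.86·e^(-0.066×5) = 2294.86·e^-0.33 = 1649.83.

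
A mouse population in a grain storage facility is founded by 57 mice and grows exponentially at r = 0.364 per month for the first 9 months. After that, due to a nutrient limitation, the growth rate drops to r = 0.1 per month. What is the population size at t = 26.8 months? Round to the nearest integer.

Phase 1: N(9) = 57·e^(0.364×9) = 57·e^3.276 = 1508.77.
Phase 2 runs for 26.8 − 9 = 17.8 months at r = 0.1.
N(26.8) = 1508.77·e^(0.1×17.8) = 1508.77·e^1.78 = 8946.8.

8947 mice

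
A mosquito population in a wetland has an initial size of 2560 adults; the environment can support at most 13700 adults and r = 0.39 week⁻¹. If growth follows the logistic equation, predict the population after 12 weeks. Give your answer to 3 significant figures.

13200 adults

A = (K − N₀)/N₀ = (13700 − 2560)/2560 = 4.3516.
N(t) = K/(1 + A·e^(−rt)) = 13700/(1 + 4.3516×e^(−0.39×12)).
e^(−4.68) = 0.009279; denominator = 1 + 4.3516×0.009279 = 1.0404.
N = 13700/1.0404 = 13168.3.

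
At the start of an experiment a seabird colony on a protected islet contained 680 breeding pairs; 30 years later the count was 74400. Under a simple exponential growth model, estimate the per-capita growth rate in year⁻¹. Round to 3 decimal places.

From N(t) = N₀·e^(rt): e^(r·30) = 74400/680 = 109.41.
r·30 = ln(109.41) = 4.6951, so r = 4.6951/30 = 0.1565.

0.157 per year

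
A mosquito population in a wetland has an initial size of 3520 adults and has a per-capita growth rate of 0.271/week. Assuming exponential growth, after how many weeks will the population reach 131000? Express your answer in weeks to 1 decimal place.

Set N₀·e^(rt) = 131000: e^(0.271·t) = 131000/3520 = 37.216.
0.271·t = ln(37.216) = 3.6167, so t = 3.6167/0.271 = 13.346.

13.3 weeks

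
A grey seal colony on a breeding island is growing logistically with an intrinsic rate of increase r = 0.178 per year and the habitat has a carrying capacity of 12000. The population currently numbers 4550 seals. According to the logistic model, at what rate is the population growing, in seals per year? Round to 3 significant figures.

dN/dt = rN(1 − N/K) = 0.178 × 4550 × (1 − 4550/12000).
1 − 4550/12000 = 0.62083; dN/dt = 0.178 × 4550 × 0.62083 = 502.81.

503 seals per year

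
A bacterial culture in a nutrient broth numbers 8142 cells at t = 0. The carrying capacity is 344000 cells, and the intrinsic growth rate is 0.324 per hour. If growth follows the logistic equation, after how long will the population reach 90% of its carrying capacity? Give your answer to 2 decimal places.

A = (K − N₀)/N₀ = (344000 − 8142)/8142 = 41.25.
Solve 344000/(1 + 41.25·e^(−0.324t)) = 309600: 1 + 41.25·e^(−0.324t) = 1.1111, so e^(−0.324t) = 0.0026936.
−0.324·t = ln(0.0026936) = -5.9169, so t = 5.9169/0.324 = 18.262.

18.26 hours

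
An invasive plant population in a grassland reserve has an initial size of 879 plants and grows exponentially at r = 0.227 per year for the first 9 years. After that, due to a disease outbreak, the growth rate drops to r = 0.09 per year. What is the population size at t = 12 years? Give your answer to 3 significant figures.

Phase 1: N(9) = 879·e^(0.227×9) = 879·e^2.043 = 6780.36.
Phase 2 runs for 12 − 9 = 3 years at r = 0.09.
N(12) = 6780.36·e^(0.09×3) = 6780.36·e^0.27 = 8882.03.

8880 plants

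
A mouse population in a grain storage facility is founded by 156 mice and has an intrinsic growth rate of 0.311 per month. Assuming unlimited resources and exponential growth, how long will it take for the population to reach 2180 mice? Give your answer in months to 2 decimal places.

8.48 months

Set N₀·e^(rt) = 2180: e^(0.311·t) = 2180/156 = 13.974.
0.311·t = ln(13.974) = 2.6372, so t = 2.6372/0.311 = 8.4798.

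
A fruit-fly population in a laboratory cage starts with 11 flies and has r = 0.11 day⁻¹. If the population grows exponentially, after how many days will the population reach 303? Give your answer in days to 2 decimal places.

30.14 days

Set N₀·e^(rt) = 303: e^(0.11·t) = 303/11 = 27.545.
0.11·t = ln(27.545) = 3.3158, so t = 3.3158/0.11 = 30.144.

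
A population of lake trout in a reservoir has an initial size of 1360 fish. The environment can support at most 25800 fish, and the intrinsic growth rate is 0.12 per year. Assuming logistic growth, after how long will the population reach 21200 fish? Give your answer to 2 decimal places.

A = (K − N₀)/N₀ = (25800 − 1360)/1360 = 17.971.
Solve 25800/(1 + 17.971·e^(−0.12t)) = 21200: 1 + 17.971·e^(−0.12t) = 1.217, so e^(−0.12t) = 0.0120742.
−0.12·t = ln(0.0120742) = -4.4167, so t = 4.4167/0.12 = 36.806.

36.81 years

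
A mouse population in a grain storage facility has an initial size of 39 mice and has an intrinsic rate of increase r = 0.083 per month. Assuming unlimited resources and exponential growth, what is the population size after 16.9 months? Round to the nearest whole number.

N(t) = N₀·e^(rt) = 39 × e^(0.083×16.9) = 39 × e^1.403.
e^1.403 ≈ 4.0662, so N ≈ 39 × 4.0662 = 158.58.

159 mice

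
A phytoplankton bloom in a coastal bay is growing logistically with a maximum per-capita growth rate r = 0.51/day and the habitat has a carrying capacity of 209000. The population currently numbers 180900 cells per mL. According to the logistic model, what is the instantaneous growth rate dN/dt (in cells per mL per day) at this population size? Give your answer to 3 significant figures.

dN/dt = rN(1 − N/K) = 0.51 × 180900 × (1 − 180900/209000).
1 − 180900/209000 = 0.13445; dN/dt = 0.51 × 180900 × 0.13445 = 12404.

12400 cells per mL per day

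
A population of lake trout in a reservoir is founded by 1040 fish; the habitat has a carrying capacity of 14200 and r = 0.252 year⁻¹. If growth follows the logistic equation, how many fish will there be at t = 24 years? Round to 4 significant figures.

13790 fish

A = (K − N₀)/N₀ = (14200 − 1040)/1040 = 12.654.
N(t) = K/(1 + A·e^(−rt)) = 14200/(1 + 12.654×e^(−0.252×24)).
e^(−6.048) = 0.0023626; denominator = 1 + 12.654×0.0023626 = 1.0299.
N = 14200/1.0299 = 13787.8.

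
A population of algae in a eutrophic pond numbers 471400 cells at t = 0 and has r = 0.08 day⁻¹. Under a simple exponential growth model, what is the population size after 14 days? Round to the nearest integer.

N(t) = N₀·e^(rt) = 471400 × e^(0.08×14) = 471400 × e^1.12.
e^1.12 ≈ 3.0649, so N ≈ 471400 × 3.0649 = 1.444772×10^6.

1444772 cells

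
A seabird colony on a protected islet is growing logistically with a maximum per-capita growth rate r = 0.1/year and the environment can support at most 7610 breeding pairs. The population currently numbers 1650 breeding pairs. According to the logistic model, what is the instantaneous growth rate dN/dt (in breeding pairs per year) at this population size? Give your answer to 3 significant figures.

dN/dt = rN(1 − N/K) = 0.1 × 1650 × (1 − 1650/7610).
1 − 1650/7610 = 0.78318; dN/dt = 0.1 × 1650 × 0.78318 = 129.22.

129 breeding pairs per year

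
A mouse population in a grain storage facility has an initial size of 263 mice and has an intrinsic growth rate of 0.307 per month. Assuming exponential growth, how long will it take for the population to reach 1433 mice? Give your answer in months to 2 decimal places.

Set N₀·e^(rt) = 1433: e^(0.307·t) = 1433/263 = 5.4487.
0.307·t = ln(5.4487) = 1.6954, so t = 1.6954/0.307 = 5.5224.

5.52 months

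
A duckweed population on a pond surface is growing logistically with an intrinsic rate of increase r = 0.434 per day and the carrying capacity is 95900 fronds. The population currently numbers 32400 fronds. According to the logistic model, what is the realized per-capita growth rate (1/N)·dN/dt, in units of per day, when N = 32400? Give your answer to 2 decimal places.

(1/N)·dN/dt = r(1 − N/K) = 0.434 × (1 − 32400/95900).
= 0.434 × 0.66215 = 0.28737.

0.29 per day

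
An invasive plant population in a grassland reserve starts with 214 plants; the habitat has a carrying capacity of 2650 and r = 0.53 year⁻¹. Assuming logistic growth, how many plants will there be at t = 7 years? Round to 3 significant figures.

A = (K − N₀)/N₀ = (2650 − 214)/214 = 11.383.
N(t) = K/(1 + A·e^(−rt)) = 2650/(1 + 11.383×e^(−0.53×7)).
e^(−3.71) = 0.024478; denominator = 1 + 11.383×0.024478 = 1.2786.
N = 2650/1.2786 = 2072.53.

2070 plants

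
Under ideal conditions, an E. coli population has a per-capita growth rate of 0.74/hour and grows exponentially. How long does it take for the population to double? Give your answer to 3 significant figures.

0.937 hours

Doubling time t_d = ln(2)/r = 0.6931/0.74 = 0.93669.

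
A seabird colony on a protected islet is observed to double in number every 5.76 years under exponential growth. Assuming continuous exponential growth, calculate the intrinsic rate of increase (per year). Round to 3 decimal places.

0.120 per year

r = ln(2)/t_d = 0.6931/5.76 = 0.12034.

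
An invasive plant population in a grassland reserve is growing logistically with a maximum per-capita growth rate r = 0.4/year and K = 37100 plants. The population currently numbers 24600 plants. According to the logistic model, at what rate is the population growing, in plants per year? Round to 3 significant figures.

3320 plants per year

dN/dt = rN(1 − N/K) = 0.4 × 24600 × (1 − 24600/37100).
1 − 24600/37100 = 0.33693; dN/dt = 0.4 × 24600 × 0.33693 = 3315.4.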